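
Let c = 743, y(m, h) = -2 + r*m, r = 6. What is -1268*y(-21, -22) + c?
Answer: 163047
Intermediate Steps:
y(m, h) = -2 + 6*m
-1268*y(-21, -22) + c = -1268*(-2 + 6*(-21)) + 743 = -1268*(-2 - 126) + 743 = -1268*(-128) + 743 = 162304 + 743 = 163047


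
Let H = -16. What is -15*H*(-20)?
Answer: -4800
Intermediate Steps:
-15*H*(-20) = -15*(-16)*(-20) = 240*(-20) = -4800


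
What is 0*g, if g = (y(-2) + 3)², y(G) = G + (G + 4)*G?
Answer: 0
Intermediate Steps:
y(G) = G + G*(4 + G) (y(G) = G + (4 + G)*G = G + G*(4 + G))
g = 9 (g = (-2*(5 - 2) + 3)² = (-2*3 + 3)² = (-6 + 3)² = (-3)² = 9)
0*g = 0*9 = 0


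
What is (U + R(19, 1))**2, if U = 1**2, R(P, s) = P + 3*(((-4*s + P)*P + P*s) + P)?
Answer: 978121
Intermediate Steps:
R(P, s) = 4*P + 3*P*s + 3*P*(P - 4*s) (R(P, s) = P + 3*(((P - 4*s)*P + P*s) + P) = P + 3*((P*(P - 4*s) + P*s) + P) = P + 3*((P*s + P*(P - 4*s)) + P) = P + 3*(P + P*s + P*(P - 4*s)) = P + (3*P + 3*P*s + 3*P*(P - 4*s)) = 4*P + 3*P*s + 3*P*(P - 4*s))
U = 1
(U + R(19, 1))**2 = (1 + 19*(4 - 9*1 + 3*19))**2 = (1 + 19*(4 - 9 + 57))**2 = (1 + 19*52)**2 = (1 + 988)**2 = 989**2 = 978121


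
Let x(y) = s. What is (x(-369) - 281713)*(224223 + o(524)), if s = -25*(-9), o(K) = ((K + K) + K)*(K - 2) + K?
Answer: -294248132528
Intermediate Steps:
o(K) = K + 3*K*(-2 + K) (o(K) = (2*K + K)*(-2 + K) + K = (3*K)*(-2 + K) + K = 3*K*(-2 + K) + K = K + 3*K*(-2 + K))
s = 225
x(y) = 225
(x(-369) - 281713)*(224223 + o(524)) = (225 - 281713)*(224223 + 524*(-5 + 3*524)) = -281488*(224223 + 524*(-5 + 1572)) = -281488*(224223 + 524*1567) = -281488*(224223 + 821108) = -281488*1045331 = -294248132528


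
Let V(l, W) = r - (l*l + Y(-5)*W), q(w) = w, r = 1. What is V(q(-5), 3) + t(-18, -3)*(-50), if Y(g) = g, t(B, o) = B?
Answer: 891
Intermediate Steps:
V(l, W) = 1 - l² + 5*W (V(l, W) = 1 - (l*l - 5*W) = 1 - (l² - 5*W) = 1 + (-l² + 5*W) = 1 - l² + 5*W)
V(q(-5), 3) + t(-18, -3)*(-50) = (1 - 1*(-5)² + 5*3) - 18*(-50) = (1 - 1*25 + 15) + 900 = (1 - 25 + 15) + 900 = -9 + 900 = 891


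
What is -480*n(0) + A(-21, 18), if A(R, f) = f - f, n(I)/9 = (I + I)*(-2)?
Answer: 0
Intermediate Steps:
n(I) = -36*I (n(I) = 9*((I + I)*(-2)) = 9*((2*I)*(-2)) = 9*(-4*I) = -36*I)
A(R, f) = 0
-480*n(0) + A(-21, 18) = -(-17280)*0 + 0 = -480*0 + 0 = 0 + 0 = 0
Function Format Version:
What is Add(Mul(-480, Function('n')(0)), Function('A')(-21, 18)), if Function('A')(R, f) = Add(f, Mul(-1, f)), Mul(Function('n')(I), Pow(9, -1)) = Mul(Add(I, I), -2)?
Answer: 0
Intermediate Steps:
Function('n')(I) = Mul(-36, I) (Function('n')(I) = Mul(9, Mul(Add(I, I), -2)) = Mul(9, Mul(Mul(2, I), -2)) = Mul(9, Mul(-4, I)) = Mul(-36, I))
Function('A')(R, f) = 0
Add(Mul(-480, Function('n')(0)), Function('A')(-21, 18)) = Add(Mul(-480, Mul(-36, 0)), 0) = Add(Mul(-480, 0), 0) = Add(0, 0) = 0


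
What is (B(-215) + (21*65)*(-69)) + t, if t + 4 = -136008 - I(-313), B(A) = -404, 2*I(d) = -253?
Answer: -460949/2 ≈ -2.3047e+5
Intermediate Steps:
I(d) = -253/2 (I(d) = (½)*(-253) = -253/2)
t = -271771/2 (t = -4 + (-136008 - 1*(-253/2)) = -4 + (-136008 + 253/2) = -4 - 271763/2 = -271771/2 ≈ -1.3589e+5)
(B(-215) + (21*65)*(-69)) + t = (-404 + (21*65)*(-69)) - 271771/2 = (-404 + 1365*(-69)) - 271771/2 = (-404 - 94185) - 271771/2 = -94589 - 271771/2 = -460949/2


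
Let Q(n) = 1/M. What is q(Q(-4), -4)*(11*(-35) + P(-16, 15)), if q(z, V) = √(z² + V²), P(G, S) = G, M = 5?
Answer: -401*√401/5 ≈ -1606.0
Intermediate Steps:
Q(n) = ⅕ (Q(n) = 1/5 = ⅕)
q(z, V) = √(V² + z²)
q(Q(-4), -4)*(11*(-35) + P(-16, 15)) = √((-4)² + (⅕)²)*(11*(-35) - 16) = √(16 + 1/25)*(-385 - 16) = √(401/25)*(-401) = (√401/5)*(-401) = -401*√401/5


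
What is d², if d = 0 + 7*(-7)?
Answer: 2401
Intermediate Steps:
d = -49 (d = 0 - 49 = -49)
d² = (-49)² = 2401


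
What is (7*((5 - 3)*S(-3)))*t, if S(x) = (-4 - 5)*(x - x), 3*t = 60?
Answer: 0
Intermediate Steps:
t = 20 (t = (⅓)*60 = 20)
S(x) = 0 (S(x) = -9*0 = 0)
(7*((5 - 3)*S(-3)))*t = (7*((5 - 3)*0))*20 = (7*(2*0))*20 = (7*0)*20 = 0*20 = 0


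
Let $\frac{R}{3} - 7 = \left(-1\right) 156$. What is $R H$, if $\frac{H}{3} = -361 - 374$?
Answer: $985635$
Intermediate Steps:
$R = -447$ ($R = 21 + 3 \left(\left(-1\right) 156\right) = 21 + 3 \left(-156\right) = 21 - 468 = -447$)
$H = -2205$ ($H = 3 \left(-361 - 374\right) = 3 \left(-735\right) = -2205$)
$R H = \left(-447\right) \left(-2205\right) = 985635$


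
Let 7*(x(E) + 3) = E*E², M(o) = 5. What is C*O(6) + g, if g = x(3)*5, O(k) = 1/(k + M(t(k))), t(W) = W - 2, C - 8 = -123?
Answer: -475/77 ≈ -6.1688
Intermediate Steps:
C = -115 (C = 8 - 123 = -115)
t(W) = -2 + W
x(E) = -3 + E³/7 (x(E) = -3 + (E*E²)/7 = -3 + E³/7)
O(k) = 1/(5 + k) (O(k) = 1/(k + 5) = 1/(5 + k))
g = 30/7 (g = (-3 + (⅐)*3³)*5 = (-3 + (⅐)*27)*5 = (-3 + 27/7)*5 = (6/7)*5 = 30/7 ≈ 4.2857)
C*O(6) + g = -115/(5 + 6) + 30/7 = -115/11 + 30/7 = -475/77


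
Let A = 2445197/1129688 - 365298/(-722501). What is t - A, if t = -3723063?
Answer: -3038768842143179065/816200709688 ≈ -3.7231e+6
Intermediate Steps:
A = 2179330044721/816200709688 (A = 2445197*(1/1129688) - 365298*(-1/722501) = 2445197/1129688 + 365298/722501 = 2179330044721/816200709688 ≈ 2.6701)
t - A = -3723063 - 1*2179330044721/816200709688 = -3723063 - 2179330044721/816200709688 = -3038768842143179065/816200709688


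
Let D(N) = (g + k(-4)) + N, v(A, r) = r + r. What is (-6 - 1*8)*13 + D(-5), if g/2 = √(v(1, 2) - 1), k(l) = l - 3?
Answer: -194 + 2*√3 ≈ -190.54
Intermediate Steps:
v(A, r) = 2*r
k(l) = -3 + l
g = 2*√3 (g = 2*√(2*2 - 1) = 2*√(4 - 1) = 2*√3 ≈ 3.4641)
D(N) = -7 + N + 2*√3 (D(N) = (2*√3 + (-3 - 4)) + N = (2*√3 - 7) + N = (-7 + 2*√3) + N = -7 + N + 2*√3)
(-6 - 1*8)*13 + D(-5) = (-6 - 1*8)*13 + (-7 - 5 + 2*√3) = (-6 - 8)*13 + (-12 + 2*√3) = -14*13 + (-12 + 2*√3) = -182 + (-12 + 2*√3) = -194 + 2*√3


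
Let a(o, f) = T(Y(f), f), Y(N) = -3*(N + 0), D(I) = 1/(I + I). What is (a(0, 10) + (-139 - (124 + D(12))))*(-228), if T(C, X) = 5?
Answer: 117667/2 ≈ 58834.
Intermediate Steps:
D(I) = 1/(2*I)
Y(N) = -3*N
a(o, f) = 5
(a(0, 10) + (-139 - (124 + D(12))))*(-228) = (5 + (-139 - (124 + (1/2)/12)))*(-228) = (5 + (-139 - (124 + (1/2)*(1/12))))*(-228) = (5 + (-139 - (124 + 1/24)))*(-228) = (5 + (-139 - 1*2977/24))*(-228) = (5 + (-139 - 2977/24))*(-228) = (5 - 6313/24)*(-228) = -6193/24*(-228) = 117667/2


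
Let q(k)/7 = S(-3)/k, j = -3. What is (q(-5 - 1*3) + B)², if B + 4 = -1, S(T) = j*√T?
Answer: 277/64 - 105*I*√3/4 ≈ 4.3281 - 45.466*I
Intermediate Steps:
S(T) = -3*√T
B = -5 (B = -4 - 1 = -5)
q(k) = -21*I*√3/k (q(k) = 7*((-3*I*√3)/k) = 7*(-3*I*√3/k) = -21*I*√3/k)
(q(-5 - 1*3) + B)² = (-21*I*√3/(-5 - 1*3) - 5)² = (-21*I*√3/(-5 - 3) - 5)² = (-21*I*√3/(-8) - 5)² = (-21*I*√3*(-⅛) - 5)² = (21*I*√3/8 - 5)² = (-5 + 21*I*√3/8)²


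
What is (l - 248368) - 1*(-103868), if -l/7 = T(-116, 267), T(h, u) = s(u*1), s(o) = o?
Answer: -146369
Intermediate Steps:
T(h, u) = u (T(h, u) = u*1 = u)
l = -1869 (l = -7*267 = -1869)
(l - 248368) - 1*(-103868) = (-1869 - 248368) - 1*(-103868) = -250237 + 103868 = -146369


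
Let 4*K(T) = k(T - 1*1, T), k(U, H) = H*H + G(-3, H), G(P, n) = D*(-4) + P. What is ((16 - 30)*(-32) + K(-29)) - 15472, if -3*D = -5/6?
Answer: -133333/9 ≈ -14815.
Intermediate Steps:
D = 5/18 (D = -(-5)/(3*6) = -⅓*(-⅚) = 5/18 ≈ 0.27778)
G(P, n) = -10/9 + P (G(P, n) = (5/18)*(-4) + P = -10/9 + P)
k(U, H) = -37/9 + H² (k(U, H) = H*H + (-10/9 - 3) = H² - 37/9 = -37/9 + H²)
K(T) = -37/36 + T²/4 (K(T) = (-37/9 + T²)/4 = -37/36 + T²/4)
((16 - 30)*(-32) + K(-29)) - 15472 = ((16 - 30)*(-32) + (-37/36 + (¼)*(-29)²)) - 15472 = (-14*(-32) + (-37/36 + (¼)*841)) - 15472 = (448 + (-37/36 + 841/4)) - 15472 = (448 + 1883/9) - 15472 = 5915/9 - 15472 = -133333/9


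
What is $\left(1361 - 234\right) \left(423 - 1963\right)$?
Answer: $-1735580$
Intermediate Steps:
$\left(1361 - 234\right) \left(423 - 1963\right) = \left(1361 - 234\right) \left(-1540\right) = 1127 \left(-1540\right) = -1735580$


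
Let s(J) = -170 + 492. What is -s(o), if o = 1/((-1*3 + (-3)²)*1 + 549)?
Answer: -322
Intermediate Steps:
o = 1/555 (o = 1/((-3 + 9)*1 + 549) = 1/(6*1 + 549) = 1/(6 + 549) = 1/555 ≈ 0.0018018)
s(J) = 322
-s(o) = -1*322 = -322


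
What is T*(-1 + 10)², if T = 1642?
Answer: 133002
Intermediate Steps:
T*(-1 + 10)² = 1642*(-1 + 10)² = 1642*9² = 1642*81 = 133002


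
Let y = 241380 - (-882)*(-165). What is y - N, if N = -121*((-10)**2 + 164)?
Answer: 127794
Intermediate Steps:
y = 95850 (y = 241380 - 1*145530 = 241380 - 145530 = 95850)
N = -31944 (N = -121*(100 + 164) = -121*264 = -31944)
y - N = 95850 - 1*(-31944) = 95850 + 31944 = 127794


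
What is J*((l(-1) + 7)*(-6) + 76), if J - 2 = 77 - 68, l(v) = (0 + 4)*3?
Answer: -418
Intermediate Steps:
l(v) = 12 (l(v) = 4*3 = 12)
J = 11 (J = 2 + (77 - 68) = 2 + 9 = 11)
J*((l(-1) + 7)*(-6) + 76) = 11*((12 + 7)*(-6) + 76) = 11*(19*(-6) + 76) = 11*(-114 + 76) = 11*(-38) = -418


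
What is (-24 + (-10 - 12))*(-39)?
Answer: 1794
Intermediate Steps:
(-24 + (-10 - 12))*(-39) = (-24 - 22)*(-39) = -46*(-39) = 1794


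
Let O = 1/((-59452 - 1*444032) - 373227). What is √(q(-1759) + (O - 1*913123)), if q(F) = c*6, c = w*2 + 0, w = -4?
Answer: I*√701883482469905802/876711 ≈ 955.6*I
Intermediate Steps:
c = -8 (c = -4*2 + 0 = -8 + 0 = -8)
q(F) = -48 (q(F) = -8*6 = -48)
O = -1/876711 (O = 1/((-59452 - 444032) - 373227) = 1/(-503484 - 373227) = 1/(-876711) = -1/876711 ≈ -1.1406e-6)
√(q(-1759) + (O - 1*913123)) = √(-48 + (-1/876711 - 1*913123)) = √(-48 + (-1/876711 - 913123)) = √(-48 - 800544978454/876711) = √(-800587060582/876711) = I*√701883482469905802/876711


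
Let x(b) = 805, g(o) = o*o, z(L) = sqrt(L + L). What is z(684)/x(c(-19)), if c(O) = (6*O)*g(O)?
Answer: 6*sqrt(38)/805 ≈ 0.045946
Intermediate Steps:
z(L) = sqrt(2)*sqrt(L) (z(L) = sqrt(2*L) = sqrt(2)*sqrt(L))
g(o) = o**2
c(O) = 6*O**3 (c(O) = (6*O)*O**2 = 6*O**3)
z(684)/x(c(-19)) = (sqrt(2)*sqrt(684))/805 = (sqrt(2)*(6*sqrt(19)))*(1/805) = (6*sqrt(38))*(1/805) = 6*sqrt(38)/805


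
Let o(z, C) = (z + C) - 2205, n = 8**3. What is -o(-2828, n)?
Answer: 4521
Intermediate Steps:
n = 512
o(z, C) = -2205 + C + z (o(z, C) = (C + z) - 2205 = -2205 + C + z)
-o(-2828, n) = -(-2205 + 512 - 2828) = -1*(-4521) = 4521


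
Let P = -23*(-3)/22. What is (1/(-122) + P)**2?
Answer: 4405801/450241 ≈ 9.7854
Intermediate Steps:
P = 69/22 (P = 69*(1/22) = 69/22 ≈ 3.1364)
(1/(-122) + P)**2 = (1/(-122) + 69/22)**2 = (-1/122 + 69/22)**2 = (2099/671)**2 = 4405801/450241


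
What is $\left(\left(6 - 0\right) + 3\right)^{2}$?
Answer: $81$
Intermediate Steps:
$\left(\left(6 - 0\right) + 3\right)^{2} = \left(\left(6 + 0\right) + 3\right)^{2} = \left(6 + 3\right)^{2} = 9^{2} = 81$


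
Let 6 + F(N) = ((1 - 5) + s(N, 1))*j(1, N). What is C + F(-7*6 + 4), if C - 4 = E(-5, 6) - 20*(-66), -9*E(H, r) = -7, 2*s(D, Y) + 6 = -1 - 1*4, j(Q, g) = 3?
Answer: 23225/18 ≈ 1290.3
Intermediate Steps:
s(D, Y) = -11/2 (s(D, Y) = -3 + (-1 - 1*4)/2 = -3 + (-1 - 4)/2 = -3 + (½)*(-5) = -3 - 5/2 = -11/2)
E(H, r) = 7/9 (E(H, r) = -⅑*(-7) = 7/9)
F(N) = -69/2 (F(N) = -6 + ((1 - 5) - 11/2)*3 = -6 + (-4 - 11/2)*3 = -6 - 19/2*3 = -6 - 57/2 = -69/2)
C = 11923/9 (C = 4 + (7/9 - 20*(-66)) = 4 + (7/9 + 1320) = 4 + 11887/9 = 11923/9 ≈ 1324.8)
C + F(-7*6 + 4) = 11923/9 - 69/2 = 23225/18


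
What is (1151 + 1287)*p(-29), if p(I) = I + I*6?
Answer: -494914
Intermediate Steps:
p(I) = 7*I (p(I) = I + 6*I = 7*I)
(1151 + 1287)*p(-29) = (1151 + 1287)*(7*(-29)) = 2438*(-203) = -494914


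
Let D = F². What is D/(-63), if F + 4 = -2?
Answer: -4/7 ≈ -0.57143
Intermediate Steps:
F = -6 (F = -4 - 2 = -6)
D = 36 (D = (-6)² = 36)
D/(-63) = 36/(-63) = 36*(-1/63) = -4/7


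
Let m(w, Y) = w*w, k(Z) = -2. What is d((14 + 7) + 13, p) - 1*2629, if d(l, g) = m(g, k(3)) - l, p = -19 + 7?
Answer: -2519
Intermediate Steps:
p = -12
m(w, Y) = w²
d(l, g) = g² - l
d((14 + 7) + 13, p) - 1*2629 = ((-12)² - ((14 + 7) + 13)) - 1*2629 = (144 - (21 + 13)) - 2629 = (144 - 1*34) - 2629 = (144 - 34) - 2629 = 110 - 2629 = -2519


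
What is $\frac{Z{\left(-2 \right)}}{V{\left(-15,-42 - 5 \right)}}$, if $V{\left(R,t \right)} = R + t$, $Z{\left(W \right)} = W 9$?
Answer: $\frac{9}{31} \approx 0.29032$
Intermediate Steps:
$Z{\left(W \right)} = 9 W$
$\frac{Z{\left(-2 \right)}}{V{\left(-15,-42 - 5 \right)}} = \frac{9 \left(-2\right)}{-15 - 47} = - \frac{18}{-15 - 47} = - \frac{18}{-62} = \left(-18\right) \left(- \frac{1}{62}\right) = \frac{9}{31}$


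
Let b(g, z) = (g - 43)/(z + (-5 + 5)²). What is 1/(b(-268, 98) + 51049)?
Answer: 98/5002491 ≈ 1.9590e-5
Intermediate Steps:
b(g, z) = (-43 + g)/z (b(g, z) = (-43 + g)/(z + 0²) = (-43 + g)/(z + 0) = (-43 + g)/z)
1/(b(-268, 98) + 51049) = 1/((-43 - 268)/98 + 51049) = 1/((1/98)*(-311) + 51049) = 1/(-311/98 + 51049) = 1/(5002491/98) = 98/5002491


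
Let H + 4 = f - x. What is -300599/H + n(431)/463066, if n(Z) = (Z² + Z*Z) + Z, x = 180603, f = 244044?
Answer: -115601594073/29375517842 ≈ -3.9353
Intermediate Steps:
n(Z) = Z + 2*Z² (n(Z) = (Z² + Z²) + Z = 2*Z² + Z = Z + 2*Z²)
H = 63437 (H = -4 + (244044 - 1*180603) = -4 + (244044 - 180603) = -4 + 63441 = 63437)
-300599/H + n(431)/463066 = -300599/63437 + (431*(1 + 2*431))/463066 = -300599*1/63437 + (431*(1 + 862))*(1/463066) = -300599/63437 + (431*863)*(1/463066) = -300599/63437 + 371953*(1/463066) = -300599/63437 + 371953/463066 = -115601594073/29375517842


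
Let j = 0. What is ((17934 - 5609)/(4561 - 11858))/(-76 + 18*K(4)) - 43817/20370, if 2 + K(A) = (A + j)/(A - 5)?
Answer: -29289873583/13674869880 ≈ -2.1419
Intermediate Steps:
K(A) = -2 + A/(-5 + A) (K(A) = -2 + (A + 0)/(A - 5) = -2 + A/(-5 + A))
((17934 - 5609)/(4561 - 11858))/(-76 + 18*K(4)) - 43817/20370 = ((17934 - 5609)/(4561 - 11858))/(-76 + 18*((10 - 1*4)/(-5 + 4))) - 43817/20370 = (12325/(-7297))/(-76 + 18*((10 - 4)/(-1))) - 43817*1/20370 = (12325*(-1/7297))/(-76 + 18*(-1*6)) - 43817/20370 = -12325/(7297*(-76 + 18*(-6))) - 43817/20370 = -12325/(7297*(-76 - 108)) - 43817/20370 = -12325/7297/(-184) - 43817/20370 = -12325/7297*(-1/184) - 43817/20370 = 12325/1342648 - 43817/20370 = -29289873583/13674869880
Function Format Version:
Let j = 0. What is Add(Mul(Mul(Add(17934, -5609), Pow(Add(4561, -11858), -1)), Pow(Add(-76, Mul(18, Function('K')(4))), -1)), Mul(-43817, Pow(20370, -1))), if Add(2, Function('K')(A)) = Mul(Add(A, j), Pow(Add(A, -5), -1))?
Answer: Rational(-29289873583, 13674869880) ≈ -2.1419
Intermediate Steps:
Function('K')(A) = Add(-2, Mul(A, Pow(Add(-5, A), -1))) (Function('K')(A) = Add(-2, Mul(Add(A, 0), Pow(Add(A, -5), -1))) = Add(-2, Mul(A, Pow(Add(-5, A), -1))))
Add(Mul(Mul(Add(17934, -5609), Pow(Add(4561, -11858), -1)), Pow(Add(-76, Mul(18, Function('K')(4))), -1)), Mul(-43817, Pow(20370, -1))) = Add(Mul(Mul(Add(17934, -5609), Pow(Add(4561, -11858), -1)), Pow(Add(-76, Mul(18, Mul(Pow(Add(-5, 4), -1), Add(10, Mul(-1, 4))))), -1)), Mul(-43817, Pow(20370, -1))) = Add(Mul(Mul(12325, Pow(-7297, -1)), Pow(Add(-76, Mul(18, Mul(Pow(-1, -1), Add(10, -4)))), -1)), Mul(-43817, Rational(1, 20370))) = Add(Mul(Mul(12325, Rational(-1, 7297)), Pow(Add(-76, Mul(18, Mul(-1, 6))), -1)), Rational(-43817, 20370)) = Add(Mul(Rational(-12325, 7297), Pow(Add(-76, Mul(18, -6)), -1)), Rational(-43817, 20370)) = Add(Mul(Rational(-12325, 7297), Pow(Add(-76, -108), -1)), Rational(-43817, 20370)) = Add(Mul(Rational(-12325, 7297), Pow(-184, -1)), Rational(-43817, 20370)) = Add(Mul(Rational(-12325, 7297), Rational(-1, 184)), Rational(-43817, 20370)) = Add(Rational(12325, 1342648), Rational(-43817, 20370)) = Rational(-29289873583, 13674869880)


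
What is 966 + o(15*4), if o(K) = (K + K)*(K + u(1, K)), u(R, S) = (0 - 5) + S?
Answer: 14766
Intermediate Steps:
u(R, S) = -5 + S
o(K) = 2*K*(-5 + 2*K) (o(K) = (K + K)*(K + (-5 + K)) = (2*K)*(-5 + 2*K) = 2*K*(-5 + 2*K))
966 + o(15*4) = 966 + 2*(15*4)*(-5 + 2*(15*4)) = 966 + 2*60*(-5 + 2*60) = 966 + 2*60*(-5 + 120) = 966 + 2*60*115 = 966 + 13800 = 14766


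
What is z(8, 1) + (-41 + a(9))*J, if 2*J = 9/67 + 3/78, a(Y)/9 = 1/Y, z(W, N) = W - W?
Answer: -3010/871 ≈ -3.4558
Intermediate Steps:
z(W, N) = 0
a(Y) = 9/Y
J = 301/3484 (J = (9/67 + 3/78)/2 = (9*(1/67) + 3*(1/78))/2 = (9/67 + 1/26)/2 = (½)*(301/1742) = 301/3484 ≈ 0.086395)
z(8, 1) + (-41 + a(9))*J = 0 + (-41 + 9/9)*(301/3484) = 0 + (-41 + 9*(⅑))*(301/3484) = 0 + (-41 + 1)*(301/3484) = 0 - 40*301/3484 = 0 - 3010/871 = -3010/871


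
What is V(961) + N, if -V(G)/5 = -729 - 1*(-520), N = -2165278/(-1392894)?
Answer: 728869754/696447 ≈ 1046.6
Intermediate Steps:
N = 1082639/696447 (N = -2165278*(-1/1392894) = 1082639/696447 ≈ 1.5545)
V(G) = 1045 (V(G) = -5*(-729 - 1*(-520)) = -5*(-729 + 520) = -5*(-209) = 1045)
V(961) + N = 1045 + 1082639/696447 = 728869754/696447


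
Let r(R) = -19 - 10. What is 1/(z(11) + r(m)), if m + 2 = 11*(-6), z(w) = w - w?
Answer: -1/29 ≈ -0.034483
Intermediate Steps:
z(w) = 0
m = -68 (m = -2 + 11*(-6) = -2 - 66 = -68)
r(R) = -29
1/(z(11) + r(m)) = 1/(0 - 29) = 1/(-29) = -1/29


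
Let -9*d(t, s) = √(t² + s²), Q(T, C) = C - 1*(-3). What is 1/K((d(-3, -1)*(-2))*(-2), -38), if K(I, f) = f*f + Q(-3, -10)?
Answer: 1/1437 ≈ 0.00069589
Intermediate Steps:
Q(T, C) = 3 + C (Q(T, C) = C + 3 = 3 + C)
d(t, s) = -√(s² + t²)/9 (d(t, s) = -√(t² + s²)/9 = -√(s² + t²)/9)
K(I, f) = -7 + f² (K(I, f) = f*f + (3 - 10) = f² - 7 = -7 + f²)
1/K((d(-3, -1)*(-2))*(-2), -38) = 1/(-7 + (-38)²) = 1/(-7 + 1444) = 1/1437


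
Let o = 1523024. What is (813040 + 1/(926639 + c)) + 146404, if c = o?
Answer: 2350314467373/2449663 ≈ 9.5944e+5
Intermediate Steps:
c = 1523024
(813040 + 1/(926639 + c)) + 146404 = (813040 + 1/(926639 + 1523024)) + 146404 = (813040 + 1/2449663) + 146404 = 1991674005521/2449663 + 146404 = 2350314467373/2449663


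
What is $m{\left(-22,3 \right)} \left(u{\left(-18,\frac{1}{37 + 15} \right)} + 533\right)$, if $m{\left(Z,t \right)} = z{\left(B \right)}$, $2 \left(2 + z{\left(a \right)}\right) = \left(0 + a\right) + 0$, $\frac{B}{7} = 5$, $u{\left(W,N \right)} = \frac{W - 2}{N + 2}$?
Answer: $\frac{340535}{42} \approx 8108.0$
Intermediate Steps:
$u{\left(W,N \right)} = \frac{-2 + W}{2 + N}$
$B = 35$ ($B = 7 \cdot 5 = 35$)
$z{\left(a \right)} = -2 + \frac{a}{2}$ ($z{\left(a \right)} = -2 + \frac{\left(0 + a\right) + 0}{2} = -2 + \frac{a + 0}{2} = -2 + \frac{a}{2}$)
$m{\left(Z,t \right)} = \frac{31}{2}$ ($m{\left(Z,t \right)} = -2 + \frac{1}{2} \cdot 35 = -2 + \frac{35}{2} = \frac{31}{2}$)
$m{\left(-22,3 \right)} \left(u{\left(-18,\frac{1}{37 + 15} \right)} + 533\right) = \frac{31 \left(\frac{-2 - 18}{2 + \frac{1}{37 + 15}} + 533\right)}{2} = \frac{31 \left(\frac{1}{2 + \frac{1}{52}} \left(-20\right) + 533\right)}{2} = \frac{31 \left(\frac{1}{\frac{105}{52}} \left(-20\right) + 533\right)}{2} = \frac{31 \left(\frac{52}{105} \left(-20\right) + 533\right)}{2} = \frac{31 \left(- \frac{208}{21} + 533\right)}{2} = \frac{31}{2} \cdot \frac{10985}{21} = \frac{340535}{42}$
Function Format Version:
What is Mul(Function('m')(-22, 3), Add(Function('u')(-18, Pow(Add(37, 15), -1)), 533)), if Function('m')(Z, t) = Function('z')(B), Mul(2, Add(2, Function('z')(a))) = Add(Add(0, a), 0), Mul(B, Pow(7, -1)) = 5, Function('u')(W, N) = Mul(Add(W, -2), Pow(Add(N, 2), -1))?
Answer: Rational(340535, 42) ≈ 8108.0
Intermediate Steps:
Function('u')(W, N) = Mul(Pow(Add(2, N), -1), Add(-2, W)) (Function('u')(W, N) = Mul(Add(-2, W), Pow(Add(2, N), -1)) = Mul(Pow(Add(2, N), -1), Add(-2, W)))
B = 35 (B = Mul(7, 5) = 35)
Function('z')(a) = Add(-2, Mul(Rational(1, 2), a)) (Function('z')(a) = Add(-2, Mul(Rational(1, 2), Add(Add(0, a), 0))) = Add(-2, Mul(Rational(1, 2), Add(a, 0))) = Add(-2, Mul(Rational(1, 2), a)))
Function('m')(Z, t) = Rational(31, 2) (Function('m')(Z, t) = Add(-2, Mul(Rational(1, 2), 35)) = Add(-2, Rational(35, 2)) = Rational(31, 2))
Mul(Function('m')(-22, 3), Add(Function('u')(-18, Pow(Add(37, 15), -1)), 533)) = Mul(Rational(31, 2), Add(Mul(Pow(Add(2, Pow(Add(37, 15), -1)), -1), Add(-2, -18)), 533)) = Mul(Rational(31, 2), Add(Mul(Pow(Add(2, Pow(52, -1)), -1), -20), 533)) = Mul(Rational(31, 2), Add(Mul(Pow(Add(2, Rational(1, 52)), -1), -20), 533)) = Mul(Rational(31, 2), Add(Mul(Pow(Rational(105, 52), -1), -20), 533)) = Mul(Rational(31, 2), Add(Mul(Rational(52, 105), -20), 533)) = Mul(Rational(31, 2), Add(Rational(-208, 21), 533)) = Mul(Rational(31, 2), Rational(10985, 21)) = Rational(340535, 42)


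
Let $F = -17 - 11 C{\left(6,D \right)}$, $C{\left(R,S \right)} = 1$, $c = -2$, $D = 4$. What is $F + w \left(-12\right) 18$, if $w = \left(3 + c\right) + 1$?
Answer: $-460$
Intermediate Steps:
$F = -28$ ($F = -17 - 11 = -28$)
$w = 2$ ($w = \left(3 - 2\right) + 1 = 1 + 1 = 2$)
$F + w \left(-12\right) 18 = -28 + 2 \left(-12\right) 18 = -28 - 432 = -460$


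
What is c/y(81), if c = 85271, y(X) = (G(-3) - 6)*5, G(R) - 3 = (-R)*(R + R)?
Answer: -85271/105 ≈ -812.10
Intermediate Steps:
G(R) = 3 - 2*R² (G(R) = 3 + (-R)*(R + R) = 3 + (-R)*(2*R) = 3 - 2*R²)
y(X) = -105 (y(X) = ((3 - 2*(-3)²) - 6)*5 = ((3 - 2*9) - 6)*5 = ((3 - 18) - 6)*5 = (-15 - 6)*5 = -21*5 = -105)
c/y(81) = 85271/(-105) = 85271*(-1/105) = -85271/105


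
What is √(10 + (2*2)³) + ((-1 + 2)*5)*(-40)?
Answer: -200 + √74 ≈ -191.40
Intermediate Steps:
√(10 + (2*2)³) + ((-1 + 2)*5)*(-40) = √(10 + 4³) + (1*5)*(-40) = √(10 + 64) + 5*(-40) = √74 - 200 = -200 + √74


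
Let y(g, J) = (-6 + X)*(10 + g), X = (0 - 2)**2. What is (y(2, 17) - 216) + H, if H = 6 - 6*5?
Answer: -264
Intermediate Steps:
X = 4 (X = (-2)**2 = 4)
y(g, J) = -20 - 2*g (y(g, J) = (-6 + 4)*(10 + g) = -2*(10 + g) = -20 - 2*g)
H = -24 (H = 6 - 30 = -24)
(y(2, 17) - 216) + H = ((-20 - 2*2) - 216) - 24 = ((-20 - 4) - 216) - 24 = (-24 - 216) - 24 = -240 - 24 = -264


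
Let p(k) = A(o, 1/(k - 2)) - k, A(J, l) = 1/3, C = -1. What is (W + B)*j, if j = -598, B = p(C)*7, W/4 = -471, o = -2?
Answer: 3363152/3 ≈ 1.1211e+6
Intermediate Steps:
W = -1884 (W = 4*(-471) = -1884)
A(J, l) = ⅓
p(k) = ⅓ - k
B = 28/3 (B = (⅓ - 1*(-1))*7 = (⅓ + 1)*7 = (4/3)*7 = 28/3 ≈ 9.3333)
(W + B)*j = (-1884 + 28/3)*(-598) = -5624/3*(-598) = 3363152/3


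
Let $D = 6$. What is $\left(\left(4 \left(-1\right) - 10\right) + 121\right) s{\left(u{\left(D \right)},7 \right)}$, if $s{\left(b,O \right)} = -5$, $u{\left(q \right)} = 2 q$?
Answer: $-535$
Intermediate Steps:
$\left(\left(4 \left(-1\right) - 10\right) + 121\right) s{\left(u{\left(D \right)},7 \right)} = \left(\left(4 \left(-1\right) - 10\right) + 121\right) \left(-5\right) = \left(\left(-4 - 10\right) + 121\right) \left(-5\right) = \left(-14 + 121\right) \left(-5\right) = 107 \left(-5\right) = -535$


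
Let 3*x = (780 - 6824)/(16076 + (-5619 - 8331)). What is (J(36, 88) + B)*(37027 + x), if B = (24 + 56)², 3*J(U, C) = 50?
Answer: 2272964559250/9567 ≈ 2.3758e+8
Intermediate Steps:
J(U, C) = 50/3 (J(U, C) = (⅓)*50 = 50/3)
x = -3022/3189 (x = ((780 - 6824)/(16076 + (-5619 - 8331)))/3 = (-6044/(16076 - 13950))/3 = (-6044/2126)/3 = (-6044*1/2126)/3 = (⅓)*(-3022/1063) = -3022/3189 ≈ -0.94763)
B = 6400 (B = 80² = 6400)
(J(36, 88) + B)*(37027 + x) = (50/3 + 6400)*(37027 - 3022/3189) = (19250/3)*(118076081/3189) = 2272964559250/9567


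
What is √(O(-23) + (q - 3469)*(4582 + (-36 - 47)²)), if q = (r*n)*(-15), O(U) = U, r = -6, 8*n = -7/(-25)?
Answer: I*√3975678835/10 ≈ 6305.3*I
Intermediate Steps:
n = 7/200 (n = (-7/(-25))/8 = (-7*(-1/25))/8 = (⅛)*(7/25) = 7/200 ≈ 0.035000)
q = 63/20 (q = -6*7/200*(-15) = -21/100*(-15) = 63/20 ≈ 3.1500)
√(O(-23) + (q - 3469)*(4582 + (-36 - 47)²)) = √(-23 + (63/20 - 3469)*(4582 + (-36 - 47)²)) = √(-23 - 69317*(4582 + (-83)²)/20) = √(-23 - 69317*(4582 + 6889)/20) = √(-23 - 69317/20*11471) = √(-23 - 795135307/20) = √(-795135767/20) = I*√3975678835/10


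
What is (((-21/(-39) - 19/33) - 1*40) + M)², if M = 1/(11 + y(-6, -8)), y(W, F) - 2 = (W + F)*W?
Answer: 2774366603449/1731641769 ≈ 1602.2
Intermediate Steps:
y(W, F) = 2 + W*(F + W) (y(W, F) = 2 + (W + F)*W = 2 + (F + W)*W = 2 + W*(F + W))
M = 1/97 (M = 1/(11 + (2 + (-6)² - 8*(-6))) = 1/(11 + (2 + 36 + 48)) = 1/(11 + 86) = 1/97 ≈ 0.010309)
(((-21/(-39) - 19/33) - 1*40) + M)² = (((-21/(-39) - 19/33) - 1*40) + 1/97)² = (((-21*(-1/39) - 19*1/33) - 40) + 1/97)² = (((7/13 - 19/33) - 40) + 1/97)² = ((-16/429 - 40) + 1/97)² = (-17176/429 + 1/97)² = (-1665643/41613)² = 2774366603449/1731641769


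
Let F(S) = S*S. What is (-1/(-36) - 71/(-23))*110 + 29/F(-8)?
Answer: 4545043/13248 ≈ 343.07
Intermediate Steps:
F(S) = S²
(-1/(-36) - 71/(-23))*110 + 29/F(-8) = (-1/(-36) - 71/(-23))*110 + 29/((-8)²) = (-1*(-1/36) - 71*(-1/23))*110 + 29/64 = (1/36 + 71/23)*110 + 29*(1/64) = (2579/828)*110 + 29/64 = 141845/414 + 29/64 = 4545043/13248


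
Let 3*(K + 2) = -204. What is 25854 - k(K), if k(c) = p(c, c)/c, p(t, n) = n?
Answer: 25853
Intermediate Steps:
K = -70 (K = -2 + (1/3)*(-204) = -2 - 68 = -70)
k(c) = 1 (k(c) = c/c = 1)
25854 - k(K) = 25854 - 1*1 = 25854 - 1 = 25853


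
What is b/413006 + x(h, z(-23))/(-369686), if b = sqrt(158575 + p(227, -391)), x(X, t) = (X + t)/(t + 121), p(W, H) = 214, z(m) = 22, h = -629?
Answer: 607/52865098 + sqrt(158789)/413006 ≈ 0.00097632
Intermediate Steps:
x(X, t) = (X + t)/(121 + t)
b = sqrt(158789) (b = sqrt(158575 + 214) = sqrt(158789) ≈ 398.48)
b/413006 + x(h, z(-23))/(-369686) = sqrt(158789)/413006 + ((-629 + 22)/(121 + 22))/(-369686) = sqrt(158789)*(1/413006) + (-607/143)*(-1/369686) = sqrt(158789)/413006 + ((1/143)*(-607))*(-1/369686) = sqrt(158789)/413006 - 607/143*(-1/369686) = sqrt(158789)/413006 + 607/52865098 = 607/52865098 + sqrt(158789)/413006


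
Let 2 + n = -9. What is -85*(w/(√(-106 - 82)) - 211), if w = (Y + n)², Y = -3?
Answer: 17935 + 8330*I*√47/47 ≈ 17935.0 + 1215.1*I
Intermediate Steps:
n = -11 (n = -2 - 9 = -11)
w = 196 (w = (-3 - 11)² = (-14)² = 196)
-85*(w/(√(-106 - 82)) - 211) = -85*(196/(√(-106 - 82)) - 211) = -85*(196/(√(-188)) - 211) = -85*(196/((2*I*√47)) - 211) = -85*(196*(-I*√47/94) - 211) = -85*(-98*I*√47/47 - 211) = -85*(-211 - 98*I*√47/47) = 17935 + 8330*I*√47/47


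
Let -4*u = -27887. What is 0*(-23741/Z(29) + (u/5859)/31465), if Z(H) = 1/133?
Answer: 0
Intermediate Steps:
u = 27887/4 (u = -1/4*(-27887) = 27887/4 ≈ 6971.8)
Z(H) = 1/133
0*(-23741/Z(29) + (u/5859)/31465) = 0*(-23741/1/133 + ((27887/4)/5859)/31465) = 0*(-23741*133 + ((27887/4)*(1/5859))*(1/31465)) = 0*(-3157553 + (27887/23436)*(1/31465)) = 0*(-3157553 + 27887/737413740) = 0*(-2328422966950333/737413740) = 0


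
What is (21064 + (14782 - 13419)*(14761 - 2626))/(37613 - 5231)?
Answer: 2365867/4626 ≈ 511.43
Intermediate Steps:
(21064 + (14782 - 13419)*(14761 - 2626))/(37613 - 5231) = (21064 + 1363*12135)/32382 = (21064 + 16540005)*(1/32382) = 16561069*(1/32382) = 2365867/4626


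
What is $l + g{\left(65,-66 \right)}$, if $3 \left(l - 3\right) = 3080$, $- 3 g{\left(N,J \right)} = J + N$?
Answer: $1030$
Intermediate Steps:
$g{\left(N,J \right)} = - \frac{J}{3} - \frac{N}{3}$ ($g{\left(N,J \right)} = - \frac{J + N}{3} = - \frac{J}{3} - \frac{N}{3}$)
$l = \frac{3089}{3}$ ($l = 3 + \frac{1}{3} \cdot 3080 = 3 + \frac{3080}{3} = \frac{3089}{3} \approx 1029.7$)
$l + g{\left(65,-66 \right)} = \frac{3089}{3} - - \frac{1}{3} = \frac{3089}{3} + \left(22 - \frac{65}{3}\right) = \frac{3089}{3} + \frac{1}{3} = 1030$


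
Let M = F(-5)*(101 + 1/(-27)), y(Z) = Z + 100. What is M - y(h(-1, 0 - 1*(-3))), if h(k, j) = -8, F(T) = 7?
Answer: 16598/27 ≈ 614.74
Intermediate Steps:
y(Z) = 100 + Z
M = 19082/27 (M = 7*(101 + 1/(-27)) = 7*(101 - 1/27) = 7*(2726/27) = 19082/27 ≈ 706.74)
M - y(h(-1, 0 - 1*(-3))) = 19082/27 - (100 - 8) = 19082/27 - 1*92 = 19082/27 - 92 = 16598/27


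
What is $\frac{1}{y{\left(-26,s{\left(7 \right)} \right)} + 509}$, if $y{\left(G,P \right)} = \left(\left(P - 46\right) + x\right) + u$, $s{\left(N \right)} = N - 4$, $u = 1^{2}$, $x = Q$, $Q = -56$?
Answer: $\frac{1}{411} \approx 0.0024331$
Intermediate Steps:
$x = -56$
$u = 1$
$s{\left(N \right)} = -4 + N$
$y{\left(G,P \right)} = -101 + P$ ($y{\left(G,P \right)} = \left(\left(P - 46\right) - 56\right) + 1 = \left(\left(-46 + P\right) - 56\right) + 1 = \left(-102 + P\right) + 1 = -101 + P$)
$\frac{1}{y{\left(-26,s{\left(7 \right)} \right)} + 509} = \frac{1}{\left(-101 + \left(-4 + 7\right)\right) + 509} = \frac{1}{\left(-101 + 3\right) + 509} = \frac{1}{-98 + 509} = \frac{1}{411}$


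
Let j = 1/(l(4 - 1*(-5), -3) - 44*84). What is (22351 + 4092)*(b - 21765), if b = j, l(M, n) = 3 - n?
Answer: -2123712718993/3690 ≈ -5.7553e+8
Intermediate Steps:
j = -1/3690 (j = 1/((3 - 1*(-3)) - 44*84) = 1/((3 + 3) - 3696) = 1/(6 - 3696) = 1/(-3690) = -1/3690 ≈ -0.00027100)
b = -1/3690 ≈ -0.00027100
(22351 + 4092)*(b - 21765) = (22351 + 4092)*(-1/3690 - 21765) = 26443*(-80312851/3690) = -2123712718993/3690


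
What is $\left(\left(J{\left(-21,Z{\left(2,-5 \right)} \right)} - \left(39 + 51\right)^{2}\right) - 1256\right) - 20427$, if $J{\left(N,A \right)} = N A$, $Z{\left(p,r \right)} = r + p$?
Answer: $-29720$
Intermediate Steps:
$Z{\left(p,r \right)} = p + r$
$J{\left(N,A \right)} = A N$
$\left(\left(J{\left(-21,Z{\left(2,-5 \right)} \right)} - \left(39 + 51\right)^{2}\right) - 1256\right) - 20427 = \left(\left(\left(2 - 5\right) \left(-21\right) - \left(39 + 51\right)^{2}\right) - 1256\right) - 20427 = \left(\left(\left(-3\right) \left(-21\right) - 90^{2}\right) - 1256\right) - 20427 = \left(\left(63 - 8100\right) - 1256\right) - 20427 = \left(-8037 - 1256\right) - 20427 = -9293 - 20427 = -29720$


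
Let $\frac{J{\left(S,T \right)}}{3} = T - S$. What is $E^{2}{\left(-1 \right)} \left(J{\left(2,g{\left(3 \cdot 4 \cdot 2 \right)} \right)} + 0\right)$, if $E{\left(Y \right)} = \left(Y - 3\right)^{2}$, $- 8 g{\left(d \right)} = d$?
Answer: $-3840$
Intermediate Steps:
$g{\left(d \right)} = - \frac{d}{8}$
$E{\left(Y \right)} = \left(-3 + Y\right)^{2}$
$J{\left(S,T \right)} = - 3 S + 3 T$ ($J{\left(S,T \right)} = 3 \left(T - S\right) = - 3 S + 3 T$)
$E^{2}{\left(-1 \right)} \left(J{\left(2,g{\left(3 \cdot 4 \cdot 2 \right)} \right)} + 0\right) = \left(\left(-3 - 1\right)^{2}\right)^{2} \left(\left(\left(-3\right) 2 + 3 \left(- \frac{3 \cdot 4 \cdot 2}{8}\right)\right) + 0\right) = \left(\left(-4\right)^{2}\right)^{2} \left(\left(-6 + 3 \left(- \frac{12 \cdot 2}{8}\right)\right) + 0\right) = 16^{2} \left(\left(-6 + 3 \left(\left(- \frac{1}{8}\right) 24\right)\right) + 0\right) = 256 \left(\left(-6 + 3 \left(-3\right)\right) + 0\right) = 256 \left(\left(-6 - 9\right) + 0\right) = 256 \left(-15 + 0\right) = 256 \left(-15\right) = -3840$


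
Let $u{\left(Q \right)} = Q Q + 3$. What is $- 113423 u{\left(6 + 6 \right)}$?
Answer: $-16673181$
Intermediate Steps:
$u{\left(Q \right)} = 3 + Q^{2}$ ($u{\left(Q \right)} = Q^{2} + 3 = 3 + Q^{2}$)
$- 113423 u{\left(6 + 6 \right)} = - 113423 \left(3 + \left(6 + 6\right)^{2}\right) = - 113423 \left(3 + 12^{2}\right) = - 113423 \left(3 + 144\right) = \left(-113423\right) 147 = -16673181$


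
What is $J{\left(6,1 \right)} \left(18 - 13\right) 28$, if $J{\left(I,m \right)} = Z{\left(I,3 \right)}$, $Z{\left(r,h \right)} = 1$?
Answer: $140$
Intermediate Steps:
$J{\left(I,m \right)} = 1$
$J{\left(6,1 \right)} \left(18 - 13\right) 28 = 1 \left(18 - 13\right) 28 = 1 \cdot 5 \cdot 28 = 5 \cdot 28 = 140$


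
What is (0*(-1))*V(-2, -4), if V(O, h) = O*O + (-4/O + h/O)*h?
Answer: 0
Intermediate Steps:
V(O, h) = O² + h*(-4/O + h/O)
(0*(-1))*V(-2, -4) = (0*(-1))*(((-2)³ + (-4)² - 4*(-4))/(-2)) = 0*(-(-8 + 16 + 16)/2) = 0*(-½*24) = 0*(-12) = 0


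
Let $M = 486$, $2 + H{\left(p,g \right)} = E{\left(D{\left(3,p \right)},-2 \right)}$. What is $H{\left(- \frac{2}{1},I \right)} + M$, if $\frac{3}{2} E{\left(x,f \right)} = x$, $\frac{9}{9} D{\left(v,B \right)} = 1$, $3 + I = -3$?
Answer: $\frac{1454}{3} \approx 484.67$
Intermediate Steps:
$I = -6$ ($I = -3 - 3 = -6$)
$D{\left(v,B \right)} = 1$
$E{\left(x,f \right)} = \frac{2 x}{3}$
$H{\left(p,g \right)} = - \frac{4}{3}$ ($H{\left(p,g \right)} = -2 + \frac{2}{3} \cdot 1 = -2 + \frac{2}{3} = - \frac{4}{3}$)
$H{\left(- \frac{2}{1},I \right)} + M = - \frac{4}{3} + 486 = \frac{1454}{3}$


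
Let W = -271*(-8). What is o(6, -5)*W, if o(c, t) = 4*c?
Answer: 52032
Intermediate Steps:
W = 2168
o(6, -5)*W = (4*6)*2168 = 24*2168 = 52032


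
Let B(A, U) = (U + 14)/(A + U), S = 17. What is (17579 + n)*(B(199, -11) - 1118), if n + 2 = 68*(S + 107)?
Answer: -5466597629/188 ≈ -2.9078e+7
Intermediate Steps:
n = 8430 (n = -2 + 68*(17 + 107) = -2 + 68*124 = -2 + 8432 = 8430)
B(A, U) = (14 + U)/(A + U)
(17579 + n)*(B(199, -11) - 1118) = (17579 + 8430)*((14 - 11)/(199 - 11) - 1118) = 26009*(3/188 - 1118) = 26009*(-210181/188) = -5466597629/188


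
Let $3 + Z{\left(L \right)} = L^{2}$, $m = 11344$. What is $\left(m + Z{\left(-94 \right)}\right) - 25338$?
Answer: $-5161$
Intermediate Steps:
$Z{\left(L \right)} = -3 + L^{2}$
$\left(m + Z{\left(-94 \right)}\right) - 25338 = \left(11344 - \left(3 - \left(-94\right)^{2}\right)\right) - 25338 = \left(11344 + \left(-3 + 8836\right)\right) - 25338 = \left(11344 + 8833\right) - 25338 = 20177 - 25338 = -5161$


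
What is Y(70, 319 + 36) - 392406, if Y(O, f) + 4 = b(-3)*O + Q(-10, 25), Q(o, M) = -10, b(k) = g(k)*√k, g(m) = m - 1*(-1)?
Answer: -392420 - 140*I*√3 ≈ -3.9242e+5 - 242.49*I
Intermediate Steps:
g(m) = 1 + m (g(m) = m + 1 = 1 + m)
b(k) = √k*(1 + k) (b(k) = (1 + k)*√k = √k*(1 + k))
Y(O, f) = -14 - 2*I*O*√3 (Y(O, f) = -4 + ((√(-3)*(1 - 3))*O - 10) = -4 + (((I*√3)*(-2))*O - 10) = -4 + ((-2*I*√3)*O - 10) = -4 + (-2*I*O*√3 - 10) = -4 + (-10 - 2*I*O*√3) = -14 - 2*I*O*√3)
Y(70, 319 + 36) - 392406 = (-14 - 2*I*70*√3) - 392406 = (-14 - 140*I*√3) - 392406 = -392420 - 140*I*√3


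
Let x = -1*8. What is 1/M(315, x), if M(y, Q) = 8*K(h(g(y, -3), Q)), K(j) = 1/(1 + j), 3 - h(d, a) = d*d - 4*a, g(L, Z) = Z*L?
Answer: -893053/8 ≈ -1.1163e+5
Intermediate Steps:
g(L, Z) = L*Z
x = -8
h(d, a) = 3 - d² + 4*a (h(d, a) = 3 - (d*d - 4*a) = 3 - (d² - 4*a) = 3 + (-d² + 4*a) = 3 - d² + 4*a)
M(y, Q) = 8/(4 - 9*y² + 4*Q) (M(y, Q) = 8/(1 + (3 - (y*(-3))² + 4*Q)) = 8/(1 + (3 - (-3*y)² + 4*Q)) = 8/(1 + (3 - 9*y² + 4*Q)) = 8/(4 - 9*y² + 4*Q))
1/M(315, x) = 1/(8/(4 - 9*315² + 4*(-8))) = 1/(8/(4 - 9*99225 - 32)) = 1/(8/(4 - 893025 - 32)) = 1/(8/(-893053)) = 1/(8*(-1/893053)) = 1/(-8/893053) = -893053/8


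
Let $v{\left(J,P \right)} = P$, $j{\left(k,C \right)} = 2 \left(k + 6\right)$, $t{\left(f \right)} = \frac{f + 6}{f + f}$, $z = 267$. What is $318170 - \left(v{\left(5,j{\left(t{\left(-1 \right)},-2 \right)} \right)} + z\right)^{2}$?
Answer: $243094$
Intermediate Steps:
$t{\left(f \right)} = \frac{6 + f}{2 f}$
$j{\left(k,C \right)} = 12 + 2 k$ ($j{\left(k,C \right)} = 2 \left(6 + k\right) = 12 + 2 k$)
$318170 - \left(v{\left(5,j{\left(t{\left(-1 \right)},-2 \right)} \right)} + z\right)^{2} = 318170 - \left(\left(12 + 2 \frac{6 - 1}{2 \left(-1\right)}\right) + 267\right)^{2} = 318170 - \left(\left(12 + 2 \cdot \frac{1}{2} \left(-1\right) 5\right) + 267\right)^{2} = 318170 - \left(\left(12 + 2 \left(- \frac{5}{2}\right)\right) + 267\right)^{2} = 318170 - \left(\left(12 - 5\right) + 267\right)^{2} = 318170 - \left(7 + 267\right)^{2} = 318170 - 274^{2} = 318170 - 75076 = 243094$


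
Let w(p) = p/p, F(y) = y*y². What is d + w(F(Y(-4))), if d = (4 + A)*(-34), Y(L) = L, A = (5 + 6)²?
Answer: -4249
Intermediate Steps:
A = 121 (A = 11² = 121)
F(y) = y³
w(p) = 1
d = -4250 (d = (4 + 121)*(-34) = 125*(-34) = -4250)
d + w(F(Y(-4))) = -4250 + 1 = -4249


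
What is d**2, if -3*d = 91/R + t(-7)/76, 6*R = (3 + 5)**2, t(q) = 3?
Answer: 3017169/369664 ≈ 8.1619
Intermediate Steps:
R = 32/3 (R = (3 + 5)**2/6 = (1/6)*8**2 = (1/6)*64 = 32/3 ≈ 10.667)
d = -1737/608 (d = -(91/(32/3) + 3/76)/3 = -(91*(3/32) + 3*(1/76))/3 = -(273/32 + 3/76)/3 = -1/3*5211/608 = -1737/608 ≈ -2.8569)
d**2 = (-1737/608)**2 = 3017169/369664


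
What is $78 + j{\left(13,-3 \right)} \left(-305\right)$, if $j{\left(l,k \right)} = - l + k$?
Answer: $4958$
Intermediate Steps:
$j{\left(l,k \right)} = k - l$
$78 + j{\left(13,-3 \right)} \left(-305\right) = 78 + \left(-3 - 13\right) \left(-305\right) = 78 - -4880 = 78 + 4880 = 4958$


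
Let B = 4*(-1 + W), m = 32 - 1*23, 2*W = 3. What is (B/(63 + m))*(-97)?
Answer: -97/36 ≈ -2.6944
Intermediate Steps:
W = 3/2 (W = (½)*3 = 3/2 ≈ 1.5000)
m = 9 (m = 32 - 23 = 9)
B = 2 (B = 4*(-1 + 3/2) = 4*(½) = 2)
(B/(63 + m))*(-97) = (2/(63 + 9))*(-97) = (2/72)*(-97) = ((1/72)*2)*(-97) = (1/36)*(-97) = -97/36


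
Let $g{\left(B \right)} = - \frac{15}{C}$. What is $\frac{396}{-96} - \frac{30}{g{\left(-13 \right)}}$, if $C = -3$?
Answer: $- \frac{81}{8} \approx -10.125$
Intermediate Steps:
$g{\left(B \right)} = 5$ ($g{\left(B \right)} = - \frac{15}{-3} = \left(-15\right) \left(- \frac{1}{3}\right) = 5$)
$\frac{396}{-96} - \frac{30}{g{\left(-13 \right)}} = \frac{396}{-96} - \frac{30}{5} = 396 \left(- \frac{1}{96}\right) - 6 = - \frac{33}{8} - 6 = - \frac{81}{8}$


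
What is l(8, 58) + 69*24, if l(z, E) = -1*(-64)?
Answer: 1720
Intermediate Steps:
l(z, E) = 64
l(8, 58) + 69*24 = 64 + 69*24 = 64 + 1656 = 1720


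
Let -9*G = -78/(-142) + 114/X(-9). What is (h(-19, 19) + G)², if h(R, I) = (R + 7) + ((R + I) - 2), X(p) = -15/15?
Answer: 9801/5041 ≈ 1.9443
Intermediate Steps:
X(p) = -1 (X(p) = -15*1/15 = -1)
G = 895/71 (G = -(-78/(-142) + 114/(-1))/9 = -(-78*(-1/142) + 114*(-1))/9 = -(39/71 - 114)/9 = -⅑*(-8055/71) = 895/71 ≈ 12.606)
h(R, I) = 5 + I + 2*R (h(R, I) = (7 + R) + ((I + R) - 2) = (7 + R) + (-2 + I + R) = 5 + I + 2*R)
(h(-19, 19) + G)² = ((5 + 19 + 2*(-19)) + 895/71)² = ((5 + 19 - 38) + 895/71)² = (-14 + 895/71)² = (-99/71)² = 9801/5041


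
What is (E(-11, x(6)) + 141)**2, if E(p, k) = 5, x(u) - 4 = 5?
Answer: 21316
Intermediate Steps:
x(u) = 9 (x(u) = 4 + 5 = 9)
(E(-11, x(6)) + 141)**2 = (5 + 141)**2 = 146**2 = 21316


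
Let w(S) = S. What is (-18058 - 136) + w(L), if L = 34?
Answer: -18160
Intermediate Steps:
(-18058 - 136) + w(L) = (-18058 - 136) + 34 = -18194 + 34 = -18160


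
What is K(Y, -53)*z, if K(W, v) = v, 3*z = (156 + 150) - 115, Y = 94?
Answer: -10123/3 ≈ -3374.3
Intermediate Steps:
z = 191/3 (z = ((156 + 150) - 115)/3 = (306 - 115)/3 = (⅓)*191 = 191/3 ≈ 63.667)
K(Y, -53)*z = -53*191/3 = -10123/3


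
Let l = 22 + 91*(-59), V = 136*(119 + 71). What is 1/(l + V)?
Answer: 1/20493 ≈ 4.8797e-5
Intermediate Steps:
V = 25840 (V = 136*190 = 25840)
l = -5347 (l = 22 - 5369 = -5347)
1/(l + V) = 1/(-5347 + 25840) = 1/20493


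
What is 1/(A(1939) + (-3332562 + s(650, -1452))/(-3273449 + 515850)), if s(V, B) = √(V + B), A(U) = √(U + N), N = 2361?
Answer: 2757599/(3332562 + 27575990*√43 - I*√802) ≈ 0.014974 + 2.3026e-9*I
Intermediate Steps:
A(U) = √(2361 + U) (A(U) = √(U + 2361) = √(2361 + U))
s(V, B) = √(B + V)
1/(A(1939) + (-3332562 + s(650, -1452))/(-3273449 + 515850)) = 1/(√(2361 + 1939) + (-3332562 + √(-1452 + 650))/(-3273449 + 515850)) = 1/(√4300 + (-3332562 + √(-802))/(-2757599)) = 1/(10*√43 + (-3332562 + I*√802)*(-1/2757599)) = 1/(10*√43 + (3332562/2757599 - I*√802/2757599)) = 1/(3332562/2757599 + 10*√43 - I*√802/2757599)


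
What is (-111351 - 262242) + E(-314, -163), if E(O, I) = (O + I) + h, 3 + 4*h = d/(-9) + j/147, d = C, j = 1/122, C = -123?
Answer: -26834094223/71736 ≈ -3.7407e+5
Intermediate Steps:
j = 1/122 ≈ 0.0081967
d = -123
h = 191297/71736 (h = -¾ + (-123/(-9) + (1/122)/147)/4 = -¾ + (-123*(-⅑) + (1/122)*(1/147))/4 = -¾ + (41/3 + 1/17934)/4 = -¾ + (¼)*(245099/17934) = -¾ + 245099/71736 = 191297/71736 ≈ 2.6667)
E(O, I) = 191297/71736 + I + O (E(O, I) = (O + I) + 191297/71736 = (I + O) + 191297/71736 = 191297/71736 + I + O)
(-111351 - 262242) + E(-314, -163) = (-111351 - 262242) + (191297/71736 - 163 - 314) = -373593 - 34026775/71736 = -26834094223/71736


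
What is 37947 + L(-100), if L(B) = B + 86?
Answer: 37933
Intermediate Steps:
L(B) = 86 + B
37947 + L(-100) = 37947 + (86 - 100) = 37947 - 14 = 37933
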